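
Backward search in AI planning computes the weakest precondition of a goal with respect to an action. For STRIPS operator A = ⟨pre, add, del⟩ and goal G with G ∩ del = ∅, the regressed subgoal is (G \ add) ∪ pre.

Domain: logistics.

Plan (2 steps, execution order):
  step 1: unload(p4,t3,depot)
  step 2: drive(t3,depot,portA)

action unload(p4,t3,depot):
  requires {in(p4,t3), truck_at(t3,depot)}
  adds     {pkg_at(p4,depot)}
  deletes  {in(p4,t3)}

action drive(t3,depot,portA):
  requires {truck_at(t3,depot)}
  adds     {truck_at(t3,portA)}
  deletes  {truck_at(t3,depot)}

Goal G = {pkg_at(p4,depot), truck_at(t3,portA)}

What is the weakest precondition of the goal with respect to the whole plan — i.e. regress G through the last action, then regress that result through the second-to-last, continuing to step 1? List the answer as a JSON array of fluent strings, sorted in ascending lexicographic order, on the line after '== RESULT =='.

Regress step by step:
  through step 2 (drive(t3,depot,portA)): drop {truck_at(t3,portA)}, keep {pkg_at(p4,depot)}, require {truck_at(t3,depot)}
    → {pkg_at(p4,depot), truck_at(t3,depot)}
  through step 1 (unload(p4,t3,depot)): drop {pkg_at(p4,depot)}, keep {truck_at(t3,depot)}, require {in(p4,t3), truck_at(t3,depot)}
    → {in(p4,t3), truck_at(t3,depot)}

== RESULT ==
["in(p4,t3)", "truck_at(t3,depot)"]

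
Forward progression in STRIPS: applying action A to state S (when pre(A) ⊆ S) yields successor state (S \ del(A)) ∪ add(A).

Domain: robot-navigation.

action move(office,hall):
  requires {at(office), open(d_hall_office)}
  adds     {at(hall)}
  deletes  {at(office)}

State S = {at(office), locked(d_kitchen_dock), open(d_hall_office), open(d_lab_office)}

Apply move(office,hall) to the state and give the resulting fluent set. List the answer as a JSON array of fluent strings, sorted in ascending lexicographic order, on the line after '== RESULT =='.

Progress:
  pre ⊆ S: {at(office), open(d_hall_office)} ⊆ S  — applicable
  S \ del = {locked(d_kitchen_dock), open(d_hall_office), open(d_lab_office)}
  ∪ add   = {at(hall), locked(d_kitchen_dock), open(d_hall_office), open(d_lab_office)}

== RESULT ==
["at(hall)", "locked(d_kitchen_dock)", "open(d_hall_office)", "open(d_lab_office)"]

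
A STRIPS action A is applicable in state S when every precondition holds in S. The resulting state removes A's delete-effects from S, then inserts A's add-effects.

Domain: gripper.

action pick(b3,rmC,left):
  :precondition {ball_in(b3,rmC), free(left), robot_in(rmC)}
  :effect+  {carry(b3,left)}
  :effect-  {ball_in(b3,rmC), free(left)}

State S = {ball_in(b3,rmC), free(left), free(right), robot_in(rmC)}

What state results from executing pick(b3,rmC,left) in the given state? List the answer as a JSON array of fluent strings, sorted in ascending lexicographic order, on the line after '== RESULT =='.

Compute (S \ del) ∪ add:
  pre ⊆ S: {ball_in(b3,rmC), free(left), robot_in(rmC)} ⊆ S  — applicable
  S \ del = {free(right), robot_in(rmC)}
  ∪ add   = {carry(b3,left), free(right), robot_in(rmC)}

== RESULT ==
["carry(b3,left)", "free(right)", "robot_in(rmC)"]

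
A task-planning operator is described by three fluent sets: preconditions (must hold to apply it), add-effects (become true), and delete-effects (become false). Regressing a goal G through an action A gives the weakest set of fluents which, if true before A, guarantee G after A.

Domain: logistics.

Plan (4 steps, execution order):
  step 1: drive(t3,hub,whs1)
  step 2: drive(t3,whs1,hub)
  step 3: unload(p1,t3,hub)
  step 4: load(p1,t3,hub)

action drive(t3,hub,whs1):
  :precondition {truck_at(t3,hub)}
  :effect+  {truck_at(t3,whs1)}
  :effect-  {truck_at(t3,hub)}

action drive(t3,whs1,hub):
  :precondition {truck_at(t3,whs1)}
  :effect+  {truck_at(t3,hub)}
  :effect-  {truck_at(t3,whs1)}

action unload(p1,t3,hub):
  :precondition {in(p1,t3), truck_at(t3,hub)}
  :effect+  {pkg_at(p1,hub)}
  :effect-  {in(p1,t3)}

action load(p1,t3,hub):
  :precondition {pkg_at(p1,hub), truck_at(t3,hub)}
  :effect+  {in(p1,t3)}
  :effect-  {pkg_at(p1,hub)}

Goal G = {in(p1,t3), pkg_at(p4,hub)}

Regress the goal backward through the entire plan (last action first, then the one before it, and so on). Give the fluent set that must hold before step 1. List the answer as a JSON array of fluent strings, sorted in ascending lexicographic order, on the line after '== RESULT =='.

Work backward from the goal:
  through step 4 (load(p1,t3,hub)): drop {in(p1,t3)}, keep {pkg_at(p4,hub)}, require {pkg_at(p1,hub), truck_at(t3,hub)}
    → {pkg_at(p1,hub), pkg_at(p4,hub), truck_at(t3,hub)}
  through step 3 (unload(p1,t3,hub)): drop {pkg_at(p1,hub)}, keep {pkg_at(p4,hub), truck_at(t3,hub)}, require {in(p1,t3), truck_at(t3,hub)}
    → {in(p1,t3), pkg_at(p4,hub), truck_at(t3,hub)}
  through step 2 (drive(t3,whs1,hub)): drop {truck_at(t3,hub)}, keep {in(p1,t3), pkg_at(p4,hub)}, require {truck_at(t3,whs1)}
    → {in(p1,t3), pkg_at(p4,hub), truck_at(t3,whs1)}
  through step 1 (drive(t3,hub,whs1)): drop {truck_at(t3,whs1)}, keep {in(p1,t3), pkg_at(p4,hub)}, require {truck_at(t3,hub)}
    → {in(p1,t3), pkg_at(p4,hub), truck_at(t3,hub)}

== RESULT ==
["in(p1,t3)", "pkg_at(p4,hub)", "truck_at(t3,hub)"]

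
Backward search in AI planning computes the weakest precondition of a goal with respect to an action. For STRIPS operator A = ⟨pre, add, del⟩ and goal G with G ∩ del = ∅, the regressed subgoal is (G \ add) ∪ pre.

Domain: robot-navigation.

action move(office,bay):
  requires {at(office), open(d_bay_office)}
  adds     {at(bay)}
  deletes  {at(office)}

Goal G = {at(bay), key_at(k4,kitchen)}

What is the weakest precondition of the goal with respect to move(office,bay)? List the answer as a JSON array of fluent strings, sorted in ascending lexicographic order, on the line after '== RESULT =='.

Regress:
  G ∩ del = {}  (empty — regression defined)
  G \ add = {at(bay), key_at(k4,kitchen)} \ {at(bay)} = {key_at(k4,kitchen)}
  ∪ pre   = {key_at(k4,kitchen)} ∪ {at(office), open(d_bay_office)}
          = {at(office), key_at(k4,kitchen), open(d_bay_office)}

== RESULT ==
["at(office)", "key_at(k4,kitchen)", "open(d_bay_office)"]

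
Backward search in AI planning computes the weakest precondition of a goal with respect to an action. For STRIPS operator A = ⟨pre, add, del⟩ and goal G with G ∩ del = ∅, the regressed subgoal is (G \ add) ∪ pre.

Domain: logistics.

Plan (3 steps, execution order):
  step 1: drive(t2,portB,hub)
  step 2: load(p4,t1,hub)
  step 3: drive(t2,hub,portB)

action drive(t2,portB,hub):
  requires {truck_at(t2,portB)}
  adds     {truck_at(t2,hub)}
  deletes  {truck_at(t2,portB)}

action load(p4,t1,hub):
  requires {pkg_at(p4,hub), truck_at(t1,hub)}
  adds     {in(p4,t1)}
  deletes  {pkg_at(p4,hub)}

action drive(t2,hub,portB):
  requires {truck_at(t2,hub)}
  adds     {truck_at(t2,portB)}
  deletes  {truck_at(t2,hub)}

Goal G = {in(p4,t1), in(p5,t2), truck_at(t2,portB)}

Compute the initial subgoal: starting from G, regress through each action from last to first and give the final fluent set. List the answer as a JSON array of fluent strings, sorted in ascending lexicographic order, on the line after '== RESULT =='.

Work backward from the goal:
  through step 3 (drive(t2,hub,portB)): drop {truck_at(t2,portB)}, keep {in(p4,t1), in(p5,t2)}, require {truck_at(t2,hub)}
    → {in(p4,t1), in(p5,t2), truck_at(t2,hub)}
  through step 2 (load(p4,t1,hub)): drop {in(p4,t1)}, keep {in(p5,t2), truck_at(t2,hub)}, require {pkg_at(p4,hub), truck_at(t1,hub)}
    → {in(p5,t2), pkg_at(p4,hub), truck_at(t1,hub), truck_at(t2,hub)}
  through step 1 (drive(t2,portB,hub)): drop {truck_at(t2,hub)}, keep {in(p5,t2), pkg_at(p4,hub), truck_at(t1,hub)}, require {truck_at(t2,portB)}
    → {in(p5,t2), pkg_at(p4,hub), truck_at(t1,hub), truck_at(t2,portB)}

== RESULT ==
["in(p5,t2)", "pkg_at(p4,hub)", "truck_at(t1,hub)", "truck_at(t2,portB)"]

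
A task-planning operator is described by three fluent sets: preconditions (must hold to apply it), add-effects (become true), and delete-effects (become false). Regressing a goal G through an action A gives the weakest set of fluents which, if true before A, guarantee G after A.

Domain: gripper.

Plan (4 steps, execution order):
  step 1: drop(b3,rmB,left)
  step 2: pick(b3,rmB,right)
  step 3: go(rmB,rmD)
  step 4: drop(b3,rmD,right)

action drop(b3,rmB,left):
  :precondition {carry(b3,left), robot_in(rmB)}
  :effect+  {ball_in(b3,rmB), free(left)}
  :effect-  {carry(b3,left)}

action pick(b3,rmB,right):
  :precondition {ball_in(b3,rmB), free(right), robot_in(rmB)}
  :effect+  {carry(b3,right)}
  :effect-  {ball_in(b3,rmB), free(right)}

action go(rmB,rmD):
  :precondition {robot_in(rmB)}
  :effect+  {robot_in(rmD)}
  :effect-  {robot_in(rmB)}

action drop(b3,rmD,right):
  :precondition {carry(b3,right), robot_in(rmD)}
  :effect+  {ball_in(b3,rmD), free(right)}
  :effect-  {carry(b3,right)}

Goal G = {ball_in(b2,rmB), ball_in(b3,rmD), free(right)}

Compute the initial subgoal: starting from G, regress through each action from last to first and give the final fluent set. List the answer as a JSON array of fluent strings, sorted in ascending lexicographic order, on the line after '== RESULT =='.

Work backward from the goal:
  through step 4 (drop(b3,rmD,right)): drop {ball_in(b3,rmD), free(right)}, keep {ball_in(b2,rmB)}, require {carry(b3,right), robot_in(rmD)}
    → {ball_in(b2,rmB), carry(b3,right), robot_in(rmD)}
  through step 3 (go(rmB,rmD)): drop {robot_in(rmD)}, keep {ball_in(b2,rmB), carry(b3,right)}, require {robot_in(rmB)}
    → {ball_in(b2,rmB), carry(b3,right), robot_in(rmB)}
  through step 2 (pick(b3,rmB,right)): drop {carry(b3,right)}, keep {ball_in(b2,rmB), robot_in(rmB)}, require {ball_in(b3,rmB), free(right), robot_in(rmB)}
    → {ball_in(b2,rmB), ball_in(b3,rmB), free(right), robot_in(rmB)}
  through step 1 (drop(b3,rmB,left)): drop {ball_in(b3,rmB)}, keep {ball_in(b2,rmB), free(right), robot_in(rmB)}, require {carry(b3,left), robot_in(rmB)}
    → {ball_in(b2,rmB), carry(b3,left), free(right), robot_in(rmB)}

== RESULT ==
["ball_in(b2,rmB)", "carry(b3,left)", "free(right)", "robot_in(rmB)"]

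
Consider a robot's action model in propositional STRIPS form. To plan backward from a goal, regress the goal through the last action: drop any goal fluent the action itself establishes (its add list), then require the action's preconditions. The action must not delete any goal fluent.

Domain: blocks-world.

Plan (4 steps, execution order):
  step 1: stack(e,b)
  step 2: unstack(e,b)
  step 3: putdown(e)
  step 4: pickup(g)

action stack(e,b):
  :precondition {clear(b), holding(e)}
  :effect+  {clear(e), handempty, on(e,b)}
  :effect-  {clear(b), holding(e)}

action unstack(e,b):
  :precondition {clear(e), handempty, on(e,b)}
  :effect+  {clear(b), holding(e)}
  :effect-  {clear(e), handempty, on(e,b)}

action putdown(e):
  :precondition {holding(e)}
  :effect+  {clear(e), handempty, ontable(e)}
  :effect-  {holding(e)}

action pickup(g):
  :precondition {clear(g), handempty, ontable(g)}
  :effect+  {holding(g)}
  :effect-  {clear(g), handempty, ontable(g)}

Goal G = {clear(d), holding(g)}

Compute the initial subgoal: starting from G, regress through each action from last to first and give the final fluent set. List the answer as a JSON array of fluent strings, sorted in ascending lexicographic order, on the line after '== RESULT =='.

Work backward from the goal:
  through step 4 (pickup(g)): drop {holding(g)}, keep {clear(d)}, require {clear(g), handempty, ontable(g)}
    → {clear(d), clear(g), handempty, ontable(g)}
  through step 3 (putdown(e)): drop {handempty}, keep {clear(d), clear(g), ontable(g)}, require {holding(e)}
    → {clear(d), clear(g), holding(e), ontable(g)}
  through step 2 (unstack(e,b)): drop {holding(e)}, keep {clear(d), clear(g), ontable(g)}, require {clear(e), handempty, on(e,b)}
    → {clear(d), clear(e), clear(g), handempty, on(e,b), ontable(g)}
  through step 1 (stack(e,b)): drop {clear(e), handempty, on(e,b)}, keep {clear(d), clear(g), ontable(g)}, require {clear(b), holding(e)}
    → {clear(b), clear(d), clear(g), holding(e), ontable(g)}

== RESULT ==
["clear(b)", "clear(d)", "clear(g)", "holding(e)", "ontable(g)"]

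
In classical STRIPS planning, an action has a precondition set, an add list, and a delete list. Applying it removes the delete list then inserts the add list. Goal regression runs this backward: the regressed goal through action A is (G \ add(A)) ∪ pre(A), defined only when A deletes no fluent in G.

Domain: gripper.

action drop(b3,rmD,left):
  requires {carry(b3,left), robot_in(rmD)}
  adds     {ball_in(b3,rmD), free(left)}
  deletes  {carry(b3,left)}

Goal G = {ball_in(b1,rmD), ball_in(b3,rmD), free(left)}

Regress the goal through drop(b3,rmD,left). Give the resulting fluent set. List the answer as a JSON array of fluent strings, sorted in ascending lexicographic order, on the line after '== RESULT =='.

Regress:
  G ∩ del = {}  (empty — regression defined)
  G \ add = {ball_in(b1,rmD), ball_in(b3,rmD), free(left)} \ {ball_in(b3,rmD), free(left)} = {ball_in(b1,rmD)}
  ∪ pre   = {ball_in(b1,rmD)} ∪ {carry(b3,left), robot_in(rmD)}
          = {ball_in(b1,rmD), carry(b3,left), robot_in(rmD)}

== RESULT ==
["ball_in(b1,rmD)", "carry(b3,left)", "robot_in(rmD)"]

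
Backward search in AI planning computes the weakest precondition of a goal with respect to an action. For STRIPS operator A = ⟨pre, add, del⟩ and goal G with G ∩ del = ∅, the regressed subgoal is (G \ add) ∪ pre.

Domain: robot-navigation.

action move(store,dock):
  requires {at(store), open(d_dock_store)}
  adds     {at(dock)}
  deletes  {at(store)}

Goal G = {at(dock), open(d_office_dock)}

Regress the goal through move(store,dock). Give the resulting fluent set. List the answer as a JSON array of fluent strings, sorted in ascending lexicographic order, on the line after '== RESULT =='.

Regress:
  G ∩ del = {}  (empty — regression defined)
  G \ add = {at(dock), open(d_office_dock)} \ {at(dock)} = {open(d_office_dock)}
  ∪ pre   = {open(d_office_dock)} ∪ {at(store), open(d_dock_store)}
          = {at(store), open(d_dock_store), open(d_office_dock)}

== RESULT ==
["at(store)", "open(d_dock_store)", "open(d_office_dock)"]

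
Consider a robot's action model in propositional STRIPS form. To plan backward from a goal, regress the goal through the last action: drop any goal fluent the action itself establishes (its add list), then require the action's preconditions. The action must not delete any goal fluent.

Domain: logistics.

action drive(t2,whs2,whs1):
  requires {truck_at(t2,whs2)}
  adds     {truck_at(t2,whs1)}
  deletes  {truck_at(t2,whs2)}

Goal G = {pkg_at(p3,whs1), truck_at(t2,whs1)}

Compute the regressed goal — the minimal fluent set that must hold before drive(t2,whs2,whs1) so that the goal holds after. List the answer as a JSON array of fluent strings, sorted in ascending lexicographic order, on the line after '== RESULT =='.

Regress:
  G ∩ del = {}  (empty — regression defined)
  G \ add = {pkg_at(p3,whs1), truck_at(t2,whs1)} \ {truck_at(t2,whs1)} = {pkg_at(p3,whs1)}
  ∪ pre   = {pkg_at(p3,whs1)} ∪ {truck_at(t2,whs2)}
          = {pkg_at(p3,whs1), truck_at(t2,whs2)}

== RESULT ==
["pkg_at(p3,whs1)", "truck_at(t2,whs2)"]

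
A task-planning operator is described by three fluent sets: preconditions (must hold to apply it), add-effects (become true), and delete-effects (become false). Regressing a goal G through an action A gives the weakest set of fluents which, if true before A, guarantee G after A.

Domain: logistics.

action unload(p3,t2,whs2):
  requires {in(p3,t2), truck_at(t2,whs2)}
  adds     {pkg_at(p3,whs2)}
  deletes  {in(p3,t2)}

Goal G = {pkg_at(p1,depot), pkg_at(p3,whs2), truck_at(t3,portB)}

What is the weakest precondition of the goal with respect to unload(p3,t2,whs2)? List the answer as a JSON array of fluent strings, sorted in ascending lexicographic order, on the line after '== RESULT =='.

Compute (G \ add) ∪ pre:
  G ∩ del = {}  (empty — regression defined)
  G \ add = {pkg_at(p1,depot), pkg_at(p3,whs2), truck_at(t3,portB)} \ {pkg_at(p3,whs2)} = {pkg_at(p1,depot), truck_at(t3,portB)}
  ∪ pre   = {pkg_at(p1,depot), truck_at(t3,portB)} ∪ {in(p3,t2), truck_at(t2,whs2)}
          = {in(p3,t2), pkg_at(p1,depot), truck_at(t2,whs2), truck_at(t3,portB)}

== RESULT ==
["in(p3,t2)", "pkg_at(p1,depot)", "truck_at(t2,whs2)", "truck_at(t3,portB)"]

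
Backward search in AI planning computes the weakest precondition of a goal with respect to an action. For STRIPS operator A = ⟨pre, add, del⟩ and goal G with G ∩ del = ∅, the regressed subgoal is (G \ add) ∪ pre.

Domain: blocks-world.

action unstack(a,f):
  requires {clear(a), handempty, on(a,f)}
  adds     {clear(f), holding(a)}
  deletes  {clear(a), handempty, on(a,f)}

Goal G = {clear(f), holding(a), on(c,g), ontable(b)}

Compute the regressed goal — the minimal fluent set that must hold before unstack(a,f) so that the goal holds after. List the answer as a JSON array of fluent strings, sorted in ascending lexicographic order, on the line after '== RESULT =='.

Compute (G \ add) ∪ pre:
  G ∩ del = {}  (empty — regression defined)
  G \ add = {clear(f), holding(a), on(c,g), ontable(b)} \ {clear(f), holding(a)} = {on(c,g), ontable(b)}
  ∪ pre   = {on(c,g), ontable(b)} ∪ {clear(a), handempty, on(a,f)}
          = {clear(a), handempty, on(a,f), on(c,g), ontable(b)}

== RESULT ==
["clear(a)", "handempty", "on(a,f)", "on(c,g)", "ontable(b)"]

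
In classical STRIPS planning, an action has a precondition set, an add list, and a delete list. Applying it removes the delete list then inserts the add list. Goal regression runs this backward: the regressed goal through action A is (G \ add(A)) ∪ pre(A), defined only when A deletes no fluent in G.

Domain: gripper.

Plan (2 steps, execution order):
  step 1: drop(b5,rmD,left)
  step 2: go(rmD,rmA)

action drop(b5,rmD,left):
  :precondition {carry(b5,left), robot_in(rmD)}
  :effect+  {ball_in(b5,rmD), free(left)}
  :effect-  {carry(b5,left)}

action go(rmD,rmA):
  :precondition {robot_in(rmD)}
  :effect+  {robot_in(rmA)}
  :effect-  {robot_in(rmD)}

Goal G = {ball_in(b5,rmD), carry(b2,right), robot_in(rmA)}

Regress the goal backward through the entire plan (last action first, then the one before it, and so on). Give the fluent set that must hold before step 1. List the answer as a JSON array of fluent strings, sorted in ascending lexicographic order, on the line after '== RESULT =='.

Regress step by step:
  through step 2 (go(rmD,rmA)): drop {robot_in(rmA)}, keep {ball_in(b5,rmD), carry(b2,right)}, require {robot_in(rmD)}
    → {ball_in(b5,rmD), carry(b2,right), robot_in(rmD)}
  through step 1 (drop(b5,rmD,left)): drop {ball_in(b5,rmD)}, keep {carry(b2,right), robot_in(rmD)}, require {carry(b5,left), robot_in(rmD)}
    → {carry(b2,right), carry(b5,left), robot_in(rmD)}

== RESULT ==
["carry(b2,right)", "carry(b5,left)", "robot_in(rmD)"]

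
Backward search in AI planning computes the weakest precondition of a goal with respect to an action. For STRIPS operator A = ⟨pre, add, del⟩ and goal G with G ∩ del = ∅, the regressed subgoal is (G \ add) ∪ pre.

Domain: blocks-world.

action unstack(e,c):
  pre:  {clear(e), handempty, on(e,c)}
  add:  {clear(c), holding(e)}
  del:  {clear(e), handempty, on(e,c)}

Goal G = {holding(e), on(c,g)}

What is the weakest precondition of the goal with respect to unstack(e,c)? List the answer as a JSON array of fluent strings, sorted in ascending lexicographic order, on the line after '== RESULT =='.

Compute (G \ add) ∪ pre:
  G ∩ del = {}  (empty — regression defined)
  G \ add = {holding(e), on(c,g)} \ {clear(c), holding(e)} = {on(c,g)}
  ∪ pre   = {on(c,g)} ∪ {clear(e), handempty, on(e,c)}
          = {clear(e), handempty, on(c,g), on(e,c)}

== RESULT ==
["clear(e)", "handempty", "on(c,g)", "on(e,c)"]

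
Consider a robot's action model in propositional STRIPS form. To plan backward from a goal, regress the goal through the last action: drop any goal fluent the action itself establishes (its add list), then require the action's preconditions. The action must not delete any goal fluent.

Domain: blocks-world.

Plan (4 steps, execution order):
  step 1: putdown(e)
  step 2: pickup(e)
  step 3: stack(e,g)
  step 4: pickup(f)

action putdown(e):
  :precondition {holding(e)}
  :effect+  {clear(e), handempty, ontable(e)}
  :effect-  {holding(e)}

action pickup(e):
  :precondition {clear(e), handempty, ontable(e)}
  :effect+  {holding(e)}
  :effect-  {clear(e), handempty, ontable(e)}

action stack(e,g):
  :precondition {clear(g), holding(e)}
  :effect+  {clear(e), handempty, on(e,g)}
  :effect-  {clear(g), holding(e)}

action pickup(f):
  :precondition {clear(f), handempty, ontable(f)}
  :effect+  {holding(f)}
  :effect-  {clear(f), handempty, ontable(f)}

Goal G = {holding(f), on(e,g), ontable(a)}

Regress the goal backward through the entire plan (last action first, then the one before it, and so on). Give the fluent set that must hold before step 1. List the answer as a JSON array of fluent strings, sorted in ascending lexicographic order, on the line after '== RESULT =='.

Regress step by step:
  through step 4 (pickup(f)): drop {holding(f)}, keep {on(e,g), ontable(a)}, require {clear(f), handempty, ontable(f)}
    → {clear(f), handempty, on(e,g), ontable(a), ontable(f)}
  through step 3 (stack(e,g)): drop {handempty, on(e,g)}, keep {clear(f), ontable(a), ontable(f)}, require {clear(g), holding(e)}
    → {clear(f), clear(g), holding(e), ontable(a), ontable(f)}
  through step 2 (pickup(e)): drop {holding(e)}, keep {clear(f), clear(g), ontable(a), ontable(f)}, require {clear(e), handempty, ontable(e)}
    → {clear(e), clear(f), clear(g), handempty, ontable(a), ontable(e), ontable(f)}
  through step 1 (putdown(e)): drop {clear(e), handempty, ontable(e)}, keep {clear(f), clear(g), ontable(a), ontable(f)}, require {holding(e)}
    → {clear(f), clear(g), holding(e), ontable(a), ontable(f)}

== RESULT ==
["clear(f)", "clear(g)", "holding(e)", "ontable(a)", "ontable(f)"]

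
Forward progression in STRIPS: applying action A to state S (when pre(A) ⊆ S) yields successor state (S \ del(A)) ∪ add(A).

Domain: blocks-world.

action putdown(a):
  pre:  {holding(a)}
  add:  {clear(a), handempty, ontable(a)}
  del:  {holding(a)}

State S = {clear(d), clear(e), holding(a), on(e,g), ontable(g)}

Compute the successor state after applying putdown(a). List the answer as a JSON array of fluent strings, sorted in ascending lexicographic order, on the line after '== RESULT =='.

Progress:
  pre ⊆ S: {holding(a)} ⊆ S  — applicable
  S \ del = {clear(d), clear(e), on(e,g), ontable(g)}
  ∪ add   = {clear(a), clear(d), clear(e), handempty, on(e,g), ontable(a), ontable(g)}

== RESULT ==
["clear(a)", "clear(d)", "clear(e)", "handempty", "on(e,g)", "ontable(a)", "ontable(g)"]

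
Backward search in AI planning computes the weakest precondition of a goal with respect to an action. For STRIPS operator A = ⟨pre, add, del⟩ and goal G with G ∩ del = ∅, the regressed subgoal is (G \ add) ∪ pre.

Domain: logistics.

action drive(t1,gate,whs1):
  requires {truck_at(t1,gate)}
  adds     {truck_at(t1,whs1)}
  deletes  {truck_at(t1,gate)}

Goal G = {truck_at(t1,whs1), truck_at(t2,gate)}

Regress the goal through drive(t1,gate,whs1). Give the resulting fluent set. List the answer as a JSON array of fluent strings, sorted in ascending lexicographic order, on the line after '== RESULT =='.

Regress:
  G ∩ del = {}  (empty — regression defined)
  G \ add = {truck_at(t1,whs1), truck_at(t2,gate)} \ {truck_at(t1,whs1)} = {truck_at(t2,gate)}
  ∪ pre   = {truck_at(t2,gate)} ∪ {truck_at(t1,gate)}
          = {truck_at(t1,gate), truck_at(t2,gate)}

== RESULT ==
["truck_at(t1,gate)", "truck_at(t2,gate)"]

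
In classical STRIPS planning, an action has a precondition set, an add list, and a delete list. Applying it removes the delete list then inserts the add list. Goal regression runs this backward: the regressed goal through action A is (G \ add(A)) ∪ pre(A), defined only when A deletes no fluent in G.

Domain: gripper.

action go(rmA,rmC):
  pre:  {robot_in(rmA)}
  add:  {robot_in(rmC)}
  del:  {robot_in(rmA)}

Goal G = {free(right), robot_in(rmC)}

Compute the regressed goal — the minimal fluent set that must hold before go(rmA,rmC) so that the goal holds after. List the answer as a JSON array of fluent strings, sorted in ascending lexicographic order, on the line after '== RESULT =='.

Regress:
  G ∩ del = {}  (empty — regression defined)
  G \ add = {free(right), robot_in(rmC)} \ {robot_in(rmC)} = {free(right)}
  ∪ pre   = {free(right)} ∪ {robot_in(rmA)}
          = {free(right), robot_in(rmA)}

== RESULT ==
["free(right)", "robot_in(rmA)"]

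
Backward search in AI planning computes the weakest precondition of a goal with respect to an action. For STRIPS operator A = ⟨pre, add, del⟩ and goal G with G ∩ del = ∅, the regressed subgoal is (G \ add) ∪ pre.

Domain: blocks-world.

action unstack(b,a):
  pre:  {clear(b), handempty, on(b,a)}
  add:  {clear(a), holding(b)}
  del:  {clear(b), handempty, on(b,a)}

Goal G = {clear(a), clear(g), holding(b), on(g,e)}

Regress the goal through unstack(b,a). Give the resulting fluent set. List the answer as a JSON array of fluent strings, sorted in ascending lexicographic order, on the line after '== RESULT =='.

Regress:
  G ∩ del = {}  (empty — regression defined)
  G \ add = {clear(a), clear(g), holding(b), on(g,e)} \ {clear(a), holding(b)} = {clear(g), on(g,e)}
  ∪ pre   = {clear(g), on(g,e)} ∪ {clear(b), handempty, on(b,a)}
          = {clear(b), clear(g), handempty, on(b,a), on(g,e)}

== RESULT ==
["clear(b)", "clear(g)", "handempty", "on(b,a)", "on(g,e)"]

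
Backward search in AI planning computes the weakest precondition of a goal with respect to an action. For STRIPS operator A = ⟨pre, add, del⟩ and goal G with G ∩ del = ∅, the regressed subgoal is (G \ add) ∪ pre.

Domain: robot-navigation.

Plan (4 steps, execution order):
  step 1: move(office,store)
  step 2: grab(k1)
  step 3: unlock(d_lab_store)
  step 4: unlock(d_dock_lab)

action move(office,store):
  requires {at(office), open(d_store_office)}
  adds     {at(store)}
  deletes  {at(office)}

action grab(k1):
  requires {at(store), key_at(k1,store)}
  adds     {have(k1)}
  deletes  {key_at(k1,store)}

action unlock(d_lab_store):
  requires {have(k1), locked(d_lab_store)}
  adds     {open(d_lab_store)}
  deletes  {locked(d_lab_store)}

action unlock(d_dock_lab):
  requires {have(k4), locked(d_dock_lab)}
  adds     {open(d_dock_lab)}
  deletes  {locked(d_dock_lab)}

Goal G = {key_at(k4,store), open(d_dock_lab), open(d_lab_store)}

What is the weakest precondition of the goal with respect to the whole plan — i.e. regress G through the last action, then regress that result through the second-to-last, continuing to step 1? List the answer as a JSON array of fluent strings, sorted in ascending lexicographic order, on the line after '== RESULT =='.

Regress step by step:
  through step 4 (unlock(d_dock_lab)): drop {open(d_dock_lab)}, keep {key_at(k4,store), open(d_lab_store)}, require {have(k4), locked(d_dock_lab)}
    → {have(k4), key_at(k4,store), locked(d_dock_lab), open(d_lab_store)}
  through step 3 (unlock(d_lab_store)): drop {open(d_lab_store)}, keep {have(k4), key_at(k4,store), locked(d_dock_lab)}, require {have(k1), locked(d_lab_store)}
    → {have(k1), have(k4), key_at(k4,store), locked(d_dock_lab), locked(d_lab_store)}
  through step 2 (grab(k1)): drop {have(k1)}, keep {have(k4), key_at(k4,store), locked(d_dock_lab), locked(d_lab_store)}, require {at(store), key_at(k1,store)}
    → {at(store), have(k4), key_at(k1,store), key_at(k4,store), locked(d_dock_lab), locked(d_lab_store)}
  through step 1 (move(office,store)): drop {at(store)}, keep {have(k4), key_at(k1,store), key_at(k4,store), locked(d_dock_lab), locked(d_lab_store)}, require {at(office), open(d_store_office)}
    → {at(office), have(k4), key_at(k1,store), key_at(k4,store), locked(d_dock_lab), locked(d_lab_store), open(d_store_office)}

== RESULT ==
["at(office)", "have(k4)", "key_at(k1,store)", "key_at(k4,store)", "locked(d_dock_lab)", "locked(d_lab_store)", "open(d_store_office)"]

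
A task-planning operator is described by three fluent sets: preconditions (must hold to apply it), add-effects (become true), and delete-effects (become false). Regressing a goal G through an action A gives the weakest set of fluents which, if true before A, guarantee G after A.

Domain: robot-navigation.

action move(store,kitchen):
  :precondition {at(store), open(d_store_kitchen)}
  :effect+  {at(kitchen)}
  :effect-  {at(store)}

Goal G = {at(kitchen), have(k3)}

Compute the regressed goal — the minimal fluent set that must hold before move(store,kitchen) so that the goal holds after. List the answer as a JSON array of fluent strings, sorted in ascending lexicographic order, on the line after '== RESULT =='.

Compute (G \ add) ∪ pre:
  G ∩ del = {}  (empty — regression defined)
  G \ add = {at(kitchen), have(k3)} \ {at(kitchen)} = {have(k3)}
  ∪ pre   = {have(k3)} ∪ {at(store), open(d_store_kitchen)}
          = {at(store), have(k3), open(d_store_kitchen)}

== RESULT ==
["at(store)", "have(k3)", "open(d_store_kitchen)"]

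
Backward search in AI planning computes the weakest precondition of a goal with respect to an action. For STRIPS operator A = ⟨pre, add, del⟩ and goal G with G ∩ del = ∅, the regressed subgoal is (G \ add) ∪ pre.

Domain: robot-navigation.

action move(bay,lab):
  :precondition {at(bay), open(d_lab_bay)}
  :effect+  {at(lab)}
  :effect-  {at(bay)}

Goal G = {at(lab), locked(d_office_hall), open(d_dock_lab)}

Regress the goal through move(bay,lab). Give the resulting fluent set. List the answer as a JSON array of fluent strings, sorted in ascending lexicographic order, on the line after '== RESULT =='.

Compute (G \ add) ∪ pre:
  G ∩ del = {}  (empty — regression defined)
  G \ add = {at(lab), locked(d_office_hall), open(d_dock_lab)} \ {at(lab)} = {locked(d_office_hall), open(d_dock_lab)}
  ∪ pre   = {locked(d_office_hall), open(d_dock_lab)} ∪ {at(bay), open(d_lab_bay)}
          = {at(bay), locked(d_office_hall), open(d_dock_lab), open(d_lab_bay)}

== RESULT ==
["at(bay)", "locked(d_office_hall)", "open(d_dock_lab)", "open(d_lab_bay)"]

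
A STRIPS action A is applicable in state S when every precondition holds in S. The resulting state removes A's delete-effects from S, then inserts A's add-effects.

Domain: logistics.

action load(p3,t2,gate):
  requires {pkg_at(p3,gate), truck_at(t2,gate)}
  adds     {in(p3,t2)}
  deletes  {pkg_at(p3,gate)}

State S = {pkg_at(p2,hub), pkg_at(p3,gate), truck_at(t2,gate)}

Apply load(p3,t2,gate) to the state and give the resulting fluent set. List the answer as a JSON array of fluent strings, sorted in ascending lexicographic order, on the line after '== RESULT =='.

Progress:
  pre ⊆ S: {pkg_at(p3,gate), truck_at(t2,gate)} ⊆ S  — applicable
  S \ del = {pkg_at(p2,hub), truck_at(t2,gate)}
  ∪ add   = {in(p3,t2), pkg_at(p2,hub), truck_at(t2,gate)}

== RESULT ==
["in(p3,t2)", "pkg_at(p2,hub)", "truck_at(t2,gate)"]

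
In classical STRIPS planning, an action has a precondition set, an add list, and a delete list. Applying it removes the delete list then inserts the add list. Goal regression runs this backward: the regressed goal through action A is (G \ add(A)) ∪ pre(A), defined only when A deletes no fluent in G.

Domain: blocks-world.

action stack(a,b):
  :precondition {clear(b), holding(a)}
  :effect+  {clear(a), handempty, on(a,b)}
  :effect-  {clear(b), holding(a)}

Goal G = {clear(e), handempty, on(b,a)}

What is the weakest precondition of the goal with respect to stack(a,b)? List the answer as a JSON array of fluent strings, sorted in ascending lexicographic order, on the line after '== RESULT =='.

Compute (G \ add) ∪ pre:
  G ∩ del = {}  (empty — regression defined)
  G \ add = {clear(e), handempty, on(b,a)} \ {clear(a), handempty, on(a,b)} = {clear(e), on(b,a)}
  ∪ pre   = {clear(e), on(b,a)} ∪ {clear(b), holding(a)}
          = {clear(b), clear(e), holding(a), on(b,a)}

== RESULT ==
["clear(b)", "clear(e)", "holding(a)", "on(b,a)"]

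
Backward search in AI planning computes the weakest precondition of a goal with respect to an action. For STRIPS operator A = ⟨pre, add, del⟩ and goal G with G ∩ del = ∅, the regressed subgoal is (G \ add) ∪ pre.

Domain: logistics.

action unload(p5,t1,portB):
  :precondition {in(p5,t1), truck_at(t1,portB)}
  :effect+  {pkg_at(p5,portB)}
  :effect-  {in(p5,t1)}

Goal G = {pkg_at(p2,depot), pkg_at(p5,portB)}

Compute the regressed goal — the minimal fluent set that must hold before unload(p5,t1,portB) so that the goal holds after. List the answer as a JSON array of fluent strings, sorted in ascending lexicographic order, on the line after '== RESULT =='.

Compute (G \ add) ∪ pre:
  G ∩ del = {}  (empty — regression defined)
  G \ add = {pkg_at(p2,depot), pkg_at(p5,portB)} \ {pkg_at(p5,portB)} = {pkg_at(p2,depot)}
  ∪ pre   = {pkg_at(p2,depot)} ∪ {in(p5,t1), truck_at(t1,portB)}
          = {in(p5,t1), pkg_at(p2,depot), truck_at(t1,portB)}

== RESULT ==
["in(p5,t1)", "pkg_at(p2,depot)", "truck_at(t1,portB)"]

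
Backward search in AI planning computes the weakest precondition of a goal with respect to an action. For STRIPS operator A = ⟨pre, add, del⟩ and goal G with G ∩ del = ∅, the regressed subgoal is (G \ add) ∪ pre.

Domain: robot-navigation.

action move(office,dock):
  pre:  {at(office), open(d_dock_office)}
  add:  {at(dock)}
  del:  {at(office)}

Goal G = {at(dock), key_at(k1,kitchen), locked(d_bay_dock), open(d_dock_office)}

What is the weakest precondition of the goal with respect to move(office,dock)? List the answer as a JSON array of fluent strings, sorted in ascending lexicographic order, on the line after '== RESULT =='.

Compute (G \ add) ∪ pre:
  G ∩ del = {}  (empty — regression defined)
  G \ add = {at(dock), key_at(k1,kitchen), locked(d_bay_dock), open(d_dock_office)} \ {at(dock)} = {key_at(k1,kitchen), locked(d_bay_dock), open(d_dock_office)}
  ∪ pre   = {key_at(k1,kitchen), locked(d_bay_dock), open(d_dock_office)} ∪ {at(office), open(d_dock_office)}
          = {at(office), key_at(k1,kitchen), locked(d_bay_dock), open(d_dock_office)}

== RESULT ==
["at(office)", "key_at(k1,kitchen)", "locked(d_bay_dock)", "open(d_dock_office)"]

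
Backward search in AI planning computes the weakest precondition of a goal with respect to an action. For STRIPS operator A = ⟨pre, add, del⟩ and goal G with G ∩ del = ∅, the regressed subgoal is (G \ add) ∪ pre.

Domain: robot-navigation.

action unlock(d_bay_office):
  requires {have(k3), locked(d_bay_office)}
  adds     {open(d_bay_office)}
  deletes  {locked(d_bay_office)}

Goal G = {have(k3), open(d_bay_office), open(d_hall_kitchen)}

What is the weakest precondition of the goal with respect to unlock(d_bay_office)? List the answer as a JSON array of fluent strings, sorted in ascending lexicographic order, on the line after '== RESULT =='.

Compute (G \ add) ∪ pre:
  G ∩ del = {}  (empty — regression defined)
  G \ add = {have(k3), open(d_bay_office), open(d_hall_kitchen)} \ {open(d_bay_office)} = {have(k3), open(d_hall_kitchen)}
  ∪ pre   = {have(k3), open(d_hall_kitchen)} ∪ {have(k3), locked(d_bay_office)}
          = {have(k3), locked(d_bay_office), open(d_hall_kitchen)}

== RESULT ==
["have(k3)", "locked(d_bay_office)", "open(d_hall_kitchen)"]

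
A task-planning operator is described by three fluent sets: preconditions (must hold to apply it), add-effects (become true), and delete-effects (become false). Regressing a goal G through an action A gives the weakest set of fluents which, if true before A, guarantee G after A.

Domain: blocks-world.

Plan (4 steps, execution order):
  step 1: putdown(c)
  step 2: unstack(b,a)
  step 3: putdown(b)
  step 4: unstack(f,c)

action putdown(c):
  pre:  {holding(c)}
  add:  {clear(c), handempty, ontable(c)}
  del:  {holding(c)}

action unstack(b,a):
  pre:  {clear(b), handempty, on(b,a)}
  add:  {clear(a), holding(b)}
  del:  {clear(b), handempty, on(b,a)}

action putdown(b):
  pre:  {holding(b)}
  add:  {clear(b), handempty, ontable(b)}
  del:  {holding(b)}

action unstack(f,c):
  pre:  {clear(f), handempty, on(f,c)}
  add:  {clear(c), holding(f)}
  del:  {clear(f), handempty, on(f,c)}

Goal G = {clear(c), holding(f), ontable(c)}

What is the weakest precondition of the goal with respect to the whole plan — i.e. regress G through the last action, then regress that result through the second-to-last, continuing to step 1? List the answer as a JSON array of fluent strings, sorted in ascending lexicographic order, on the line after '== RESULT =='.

Work backward from the goal:
  through step 4 (unstack(f,c)): drop {clear(c), holding(f)}, keep {ontable(c)}, require {clear(f), handempty, on(f,c)}
    → {clear(f), handempty, on(f,c), ontable(c)}
  through step 3 (putdown(b)): drop {handempty}, keep {clear(f), on(f,c), ontable(c)}, require {holding(b)}
    → {clear(f), holding(b), on(f,c), ontable(c)}
  through step 2 (unstack(b,a)): drop {holding(b)}, keep {clear(f), on(f,c), ontable(c)}, require {clear(b), handempty, on(b,a)}
    → {clear(b), clear(f), handempty, on(b,a), on(f,c), ontable(c)}
  through step 1 (putdown(c)): drop {handempty, ontable(c)}, keep {clear(b), clear(f), on(b,a), on(f,c)}, require {holding(c)}
    → {clear(b), clear(f), holding(c), on(b,a), on(f,c)}

== RESULT ==
["clear(b)", "clear(f)", "holding(c)", "on(b,a)", "on(f,c)"]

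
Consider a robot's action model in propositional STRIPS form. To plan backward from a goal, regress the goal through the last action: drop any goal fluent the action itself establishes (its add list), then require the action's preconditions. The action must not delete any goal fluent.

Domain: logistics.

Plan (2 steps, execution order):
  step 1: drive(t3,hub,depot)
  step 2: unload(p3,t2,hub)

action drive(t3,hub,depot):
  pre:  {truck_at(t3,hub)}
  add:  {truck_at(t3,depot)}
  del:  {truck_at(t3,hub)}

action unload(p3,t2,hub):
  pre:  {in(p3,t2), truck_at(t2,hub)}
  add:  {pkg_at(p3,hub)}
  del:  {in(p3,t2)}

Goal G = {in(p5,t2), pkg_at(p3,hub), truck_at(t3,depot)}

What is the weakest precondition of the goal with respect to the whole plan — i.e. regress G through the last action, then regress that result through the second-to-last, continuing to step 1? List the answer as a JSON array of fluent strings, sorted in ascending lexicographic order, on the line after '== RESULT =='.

Work backward from the goal:
  through step 2 (unload(p3,t2,hub)): drop {pkg_at(p3,hub)}, keep {in(p5,t2), truck_at(t3,depot)}, require {in(p3,t2), truck_at(t2,hub)}
    → {in(p3,t2), in(p5,t2), truck_at(t2,hub), truck_at(t3,depot)}
  through step 1 (drive(t3,hub,depot)): drop {truck_at(t3,depot)}, keep {in(p3,t2), in(p5,t2), truck_at(t2,hub)}, require {truck_at(t3,hub)}
    → {in(p3,t2), in(p5,t2), truck_at(t2,hub), truck_at(t3,hub)}

== RESULT ==
["in(p3,t2)", "in(p5,t2)", "truck_at(t2,hub)", "truck_at(t3,hub)"]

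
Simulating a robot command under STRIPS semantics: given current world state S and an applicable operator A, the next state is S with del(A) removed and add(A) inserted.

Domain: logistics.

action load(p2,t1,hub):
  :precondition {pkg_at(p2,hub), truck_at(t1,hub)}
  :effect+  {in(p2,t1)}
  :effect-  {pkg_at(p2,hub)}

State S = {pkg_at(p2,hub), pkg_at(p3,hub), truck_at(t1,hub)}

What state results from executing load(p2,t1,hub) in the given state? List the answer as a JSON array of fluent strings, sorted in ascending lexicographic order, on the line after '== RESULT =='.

Compute (S \ del) ∪ add:
  pre ⊆ S: {pkg_at(p2,hub), truck_at(t1,hub)} ⊆ S  — applicable
  S \ del = {pkg_at(p3,hub), truck_at(t1,hub)}
  ∪ add   = {in(p2,t1), pkg_at(p3,hub), truck_at(t1,hub)}

== RESULT ==
["in(p2,t1)", "pkg_at(p3,hub)", "truck_at(t1,hub)"]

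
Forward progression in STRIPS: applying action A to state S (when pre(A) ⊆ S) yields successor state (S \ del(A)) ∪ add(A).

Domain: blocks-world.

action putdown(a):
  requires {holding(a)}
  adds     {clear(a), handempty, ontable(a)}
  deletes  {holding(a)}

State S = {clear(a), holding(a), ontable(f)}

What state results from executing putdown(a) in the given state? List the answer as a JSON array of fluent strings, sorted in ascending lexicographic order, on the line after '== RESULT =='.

Progress:
  pre ⊆ S: {holding(a)} ⊆ S  — applicable
  S \ del = {clear(a), ontable(f)}
  ∪ add   = {clear(a), handempty, ontable(a), ontable(f)}

== RESULT ==
["clear(a)", "handempty", "ontable(a)", "ontable(f)"]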